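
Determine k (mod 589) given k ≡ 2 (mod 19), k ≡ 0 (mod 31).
496

Using the Chinese Remainder Theorem:
M = product of moduli = 589
For equation 1: M_1 = 31, 31 ≡ 12 (mod 19), inverse of 31 mod 19 is 8 (check: 12 × 8 = 96 ≡ 1 (mod 19))
For equation 2: M_2 = 19, 19 ≡ 19 (mod 31), inverse of 19 mod 31 is 18 (check: 19 × 18 = 342 ≡ 1 (mod 31))
Combine: k ≡ Σ r_i×M_i×(M_i⁻¹ mod m_i) = 2×31×8 + 0×19×18 = 496 + 0 = 496
496 mod 589 = 496
k ≡ 496 (mod 589)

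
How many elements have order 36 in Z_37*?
Number of primitive roots mod 37 = φ(36) = 12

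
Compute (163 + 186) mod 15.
4

(163 + 186) = 349
349 mod 15 = 4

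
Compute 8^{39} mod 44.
40

Using successive squaring:
Binary expansion of 39: 100111
Powers of 8 mod 44 (each is the square of the previous):
  8^1 ≡ 8 (mod 44)
  8^2 ≡ 8² = 64 ≡ 20 (mod 44)
  8^4 ≡ 20² = 400 ≡ 4 (mod 44)
  8^8 ≡ 4² = 16 ≡ 16 (mod 44)
  8^16 ≡ 16² = 256 ≡ 36 (mod 44)
  8^32 ≡ 36² = 1296 ≡ 20 (mod 44)
39 = 32 + 4 + 2 + 1, so 8^39 = 8^32 × 8^4 × 8^2 × 8^1 ≡ 20 × 4 × 20 × 8 (mod 44)
Multiplying step by step:
  20 × 4 = 80 ≡ 36 (mod 44)
  36 × 20 = 720 ≡ 16 (mod 44)
  16 × 8 = 128 ≡ 40 (mod 44)
Result: 8^39 ≡ 40 (mod 44)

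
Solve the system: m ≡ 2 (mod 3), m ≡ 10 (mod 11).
M = 3 × 11 = 33. M₁ = 11, y₁ ≡ 2 (mod 3). M₂ = 3, y₂ ≡ 4 (mod 11). m = 2×11×2 + 10×3×4 ≡ 32 (mod 33)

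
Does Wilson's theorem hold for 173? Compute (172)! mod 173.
(172)! mod 173 = 172. Since this equals -1 (mod 173), Wilson confirms 173 is prime.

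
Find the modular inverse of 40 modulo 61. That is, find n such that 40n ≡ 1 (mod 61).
29

Using Extended Euclidean Algorithm:
gcd(40, 61) = 1
Bezout coefficients: 40 × 29 + 61 × -19 = 1
So 40 × 29 ≡ 1 (mod 61)
The inverse is 29 mod 61 = 29
Verification: 40 × 29 = 1160 = 19 × 61 + 1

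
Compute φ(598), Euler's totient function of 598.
264

Prime factorization: 598 = 2 × 13 × 23
Using the formula φ(n) = n × Π(1 - 1/p) for each prime factor p:
φ(598) = 598 × (1 - 1/2) × (1 - 1/13) × (1 - 1/23)
φ(598) = 264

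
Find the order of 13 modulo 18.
Powers of 13 mod 18: 13^1≡13, 13^2≡7, 13^3≡1. Order = 3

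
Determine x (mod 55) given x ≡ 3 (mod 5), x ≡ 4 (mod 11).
48

Using the Chinese Remainder Theorem:
M = product of moduli = 55
For equation 1: M_1 = 11, 11 ≡ 1 (mod 5), inverse of 11 mod 5 is 1 (check: 1 × 1 = 1 ≡ 1 (mod 5))
For equation 2: M_2 = 5, 5 ≡ 5 (mod 11), inverse of 5 mod 11 is 9 (check: 5 × 9 = 45 ≡ 1 (mod 11))
Combine: x ≡ Σ r_i×M_i×(M_i⁻¹ mod m_i) = 3×11×1 + 4×5×9 = 33 + 180 = 213
213 mod 55 = 48
x ≡ 48 (mod 55)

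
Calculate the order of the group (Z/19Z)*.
18

Prime factorization: 19 = 19
Using the formula φ(n) = n × Π(1 - 1/p) for each prime factor p:
φ(19) = 19 × (1 - 1/19)
φ(19) = 18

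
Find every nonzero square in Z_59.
QRs mod 59: {1, 3, 4, 5, 7, 9, 12, 15, 16, 17, 19, 20, 21, 22, 25, 26, 27, 28, 29, 35, 36, 41, 45, 46, 48, 49, 51, 53, 57}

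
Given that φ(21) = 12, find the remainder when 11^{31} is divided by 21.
By Euler: 11^{12} ≡ 1 (mod 21) since gcd(11, 21) = 1. 31 = 2×12 + 7. So 11^{31} ≡ 11^{7} ≡ 11 (mod 21)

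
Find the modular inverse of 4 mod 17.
4^(-1) ≡ 13 (mod 17). Verification: 4 × 13 = 52 ≡ 1 (mod 17)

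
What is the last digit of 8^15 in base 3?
Using Fermat: 8^{2} ≡ 1 (mod 3). 15 ≡ 1 (mod 2). So 8^{15} ≡ 8^{1} ≡ 2 (mod 3)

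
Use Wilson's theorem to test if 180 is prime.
(179)! mod 180 = 0. Since 0 ≢ -1 (mod 180), 180 is not prime.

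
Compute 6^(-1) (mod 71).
12

Using Extended Euclidean Algorithm:
gcd(6, 71) = 1
Bezout coefficients: 6 × 12 + 71 × -1 = 1
So 6 × 12 ≡ 1 (mod 71)
The inverse is 12 mod 71 = 12
Verification: 6 × 12 = 72 = 1 × 71 + 1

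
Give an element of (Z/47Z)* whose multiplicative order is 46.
5 has order 46 mod 47 since 5^{46} ≡ 1 (mod 47) and no smaller power works.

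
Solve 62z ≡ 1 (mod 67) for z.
62^(-1) ≡ 40 (mod 67). Verification: 62 × 40 = 2480 ≡ 1 (mod 67)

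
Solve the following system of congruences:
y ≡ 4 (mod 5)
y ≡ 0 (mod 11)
44

Using the Chinese Remainder Theorem:
M = product of moduli = 55
For equation 1: M_1 = 11, 11 ≡ 1 (mod 5), inverse of 11 mod 5 is 1 (check: 1 × 1 = 1 ≡ 1 (mod 5))
For equation 2: M_2 = 5, 5 ≡ 5 (mod 11), inverse of 5 mod 11 is 9 (check: 5 × 9 = 45 ≡ 1 (mod 11))
Combine: y ≡ Σ r_i×M_i×(M_i⁻¹ mod m_i) = 4×11×1 + 0×5×9 = 44 + 0 = 44
44 mod 55 = 44
y ≡ 44 (mod 55)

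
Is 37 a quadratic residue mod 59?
By Euler's criterion: 37^{29} ≡ 58 (mod 59). Since this equals -1 (≡ 58), 37 is not a QR.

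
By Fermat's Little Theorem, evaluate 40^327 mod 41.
By Fermat: 40^{40} ≡ 1 (mod 41). 327 = 8×40 + 7. So 40^{327} ≡ 40^{7} ≡ 40 (mod 41)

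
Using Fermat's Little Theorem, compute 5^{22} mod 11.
3

By Fermat's Little Theorem, a^(p-1) ≡ 1 (mod p) for prime p and gcd(a, p) = 1
Here p = 11, so 5^10 ≡ 1 (mod 11)
We can reduce the exponent: 22 mod 10 = 2
So 5^22 ≡ 5^2 (mod 11)
Computing: 5^2 mod 11 = 3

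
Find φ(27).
18

Prime factorization: 27 = 3^3
Using the formula φ(n) = n × Π(1 - 1/p) for each prime factor p:
φ(27) = 27 × (1 - 1/3)
φ(27) = 18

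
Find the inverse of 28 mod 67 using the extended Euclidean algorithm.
Extended GCD: 28(12) + 67(-5) = 1. So 28^(-1) ≡ 12 ≡ 12 (mod 67). Verify: 28 × 12 = 336 ≡ 1 (mod 67)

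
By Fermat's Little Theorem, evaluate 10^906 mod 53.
By Fermat: 10^{52} ≡ 1 (mod 53). 906 ≡ 22 (mod 52). So 10^{906} ≡ 10^{22} ≡ 28 (mod 53)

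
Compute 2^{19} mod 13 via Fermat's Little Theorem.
11

By Fermat's Little Theorem, a^(p-1) ≡ 1 (mod p) for prime p and gcd(a, p) = 1
Here p = 13, so 2^12 ≡ 1 (mod 13)
We can reduce the exponent: 19 mod 12 = 7
So 2^19 ≡ 2^7 (mod 13)
Computing: 2^7 mod 13 = 11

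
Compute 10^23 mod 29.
Using repeated squaring. 23 = 16 + 4 + 2 + 1 (binary 10111). Repeated squaring mod 29: 10^1 ≡ 10; 10^2 ≡ 10² = 100 ≡ 13; 10^4 ≡ 13² = 169 ≡ 24; 10^8 ≡ 24² = 576 ≡ 25; 10^16 ≡ 25² = 625 ≡ 16. Multiply: 10^23 = 10^16 × 10^4 × 10^2 × 10^1 ≡ 16 × 24 × 13 × 10 (mod 29): 16 × 24 = 384 ≡ 7; 7 × 13 = 91 ≡ 4; 4 × 10 = 40 ≡ 11. So 10^23 ≡ 11 (mod 29).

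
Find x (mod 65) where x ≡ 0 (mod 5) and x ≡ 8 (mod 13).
M = 5 × 13 = 65. M₁ = 13, y₁ ≡ 2 (mod 5). M₂ = 5, y₂ ≡ 8 (mod 13). x = 0×13×2 + 8×5×8 ≡ 60 (mod 65)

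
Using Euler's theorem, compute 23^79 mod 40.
By Euler: 23^{16} ≡ 1 (mod 40) since gcd(23, 40) = 1. 79 = 4×16 + 15. So 23^{79} ≡ 23^{15} ≡ 7 (mod 40)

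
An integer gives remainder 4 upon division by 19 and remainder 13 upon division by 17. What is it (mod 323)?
M = 19 × 17 = 323. M₁ = 17, y₁ ≡ 9 (mod 19). M₂ = 19, y₂ ≡ 9 (mod 17). m = 4×17×9 + 13×19×9 ≡ 251 (mod 323). The smallest positive such number is 251.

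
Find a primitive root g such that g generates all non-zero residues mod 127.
p - 1 = 126 has prime divisors 2, 3, 7. h is a primitive root mod 127 iff h^(126/q) ≢ 1 (mod 127) for each such q.
h = 2: 2^63 ≡ 1, 2^42 ≡ 1, 2^18 ≡ 16 (mod 127); 2^63 ≡ 1, so not a primitive root.
h = 3: 3^63 ≡ 126, 3^42 ≡ 107, 3^18 ≡ 4 (mod 127); none is 1, so 3 has order 126 and is a primitive root.
The smallest primitive root mod 127 is g = 3.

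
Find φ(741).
432

Prime factorization: 741 = 3 × 13 × 19
Using the formula φ(n) = n × Π(1 - 1/p) for each prime factor p:
φ(741) = 741 × (1 - 1/3) × (1 - 1/13) × (1 - 1/19)
φ(741) = 432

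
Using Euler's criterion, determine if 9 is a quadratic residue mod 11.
By Euler's criterion: 9^{5} ≡ 1 (mod 11). Since this equals 1, 9 is a QR.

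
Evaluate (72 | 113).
(72/113) = 72^{56} mod 113 = 1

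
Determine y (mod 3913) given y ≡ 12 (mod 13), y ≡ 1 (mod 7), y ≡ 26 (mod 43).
155

Using the Chinese Remainder Theorem:
M = product of moduli = 3913
For equation 1: M_1 = 301, 301 ≡ 2 (mod 13), inverse of 301 mod 13 is 7 (check: 2 × 7 = 14 ≡ 1 (mod 13))
For equation 2: M_2 = 559, 559 ≡ 6 (mod 7), inverse of 559 mod 7 is 6 (check: 6 × 6 = 36 ≡ 1 (mod 7))
For equation 3: M_3 = 91, 91 ≡ 5 (mod 43), inverse of 91 mod 43 is 26 (check: 5 × 26 = 130 ≡ 1 (mod 43))
Combine: y ≡ Σ r_i×M_i×(M_i⁻¹ mod m_i) = 12×301×7 + 1×559×6 + 26×91×26 = 25284 + 3354 + 61516 = 90154
90154 mod 3913 = 155
y ≡ 155 (mod 3913)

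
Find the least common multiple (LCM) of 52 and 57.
2964

First find GCD(52, 57) using the Euclidean algorithm:
52 = 0 × 57 + 52
57 = 1 × 52 + 5
52 = 10 × 5 + 2
5 = 2 × 2 + 1
2 = 2 × 1 + 0
GCD(52, 57) = 1

LCM formula: LCM(a, b) = (a × b) / GCD(a, b)
LCM(52, 57) = (52 × 57) / 1
LCM(52, 57) = 2964 / 1
LCM(52, 57) = 2964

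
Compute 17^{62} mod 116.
57

Using successive squaring:
Binary expansion of 62: 111110
Powers of 17 mod 116 (each is the square of the previous):
  17^1 ≡ 17 (mod 116)
  17^2 ≡ 17² = 289 ≡ 57 (mod 116)
  17^4 ≡ 57² = 3249 ≡ 1 (mod 116)
  17^8 ≡ 1² = 1 ≡ 1 (mod 116)
  17^16 ≡ 1² = 1 ≡ 1 (mod 116)
  17^32 ≡ 1² = 1 ≡ 1 (mod 116)
62 = 32 + 16 + 8 + 4 + 2, so 17^62 = 17^32 × 17^16 × 17^8 × 17^4 × 17^2 ≡ 1 × 1 × 1 × 1 × 57 (mod 116)
Multiplying step by step:
  1 × 1 = 1 ≡ 1 (mod 116)
  1 × 1 = 1 ≡ 1 (mod 116)
  1 × 1 = 1 ≡ 1 (mod 116)
  1 × 57 = 57 ≡ 57 (mod 116)
Result: 17^62 ≡ 57 (mod 116)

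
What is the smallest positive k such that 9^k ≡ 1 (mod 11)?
Powers of 9 mod 11: 9^1≡9, 9^2≡4, 9^3≡3, 9^4≡5, 9^5≡1. Order = 5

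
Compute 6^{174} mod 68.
60

Using successive squaring:
Binary expansion of 174: 10101110
Powers of 6 mod 68 (each is the square of the previous):
  6^1 ≡ 6 (mod 68)
  6^2 ≡ 6² = 36 ≡ 36 (mod 68)
  6^4 ≡ 36² = 1296 ≡ 4 (mod 68)
  6^8 ≡ 4² = 16 ≡ 16 (mod 68)
  6^16 ≡ 16² = 256 ≡ 52 (mod 68)
  6^32 ≡ 52² = 2704 ≡ 52 (mod 68)
  6^64 ≡ 52² = 2704 ≡ 52 (mod 68)
  6^128 ≡ 52² = 2704 ≡ 52 (mod 68)
174 = 128 + 32 + 8 + 4 + 2, so 6^174 = 6^128 × 6^32 × 6^8 × 6^4 × 6^2 ≡ 52 × 52 × 16 × 4 × 36 (mod 68)
Multiplying step by step:
  52 × 52 = 2704 ≡ 52 (mod 68)
  52 × 16 = 832 ≡ 16 (mod 68)
  16 × 4 = 64 ≡ 64 (mod 68)
  64 × 36 = 2304 ≡ 60 (mod 68)
Result: 6^174 ≡ 60 (mod 68)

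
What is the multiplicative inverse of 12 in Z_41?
12^(-1) ≡ 24 (mod 41). Verification: 12 × 24 = 288 ≡ 1 (mod 41)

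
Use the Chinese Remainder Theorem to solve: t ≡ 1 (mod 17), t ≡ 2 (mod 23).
M = 17 × 23 = 391. M₁ = 23, y₁ ≡ 3 (mod 17). M₂ = 17, y₂ ≡ 19 (mod 23). t = 1×23×3 + 2×17×19 ≡ 324 (mod 391)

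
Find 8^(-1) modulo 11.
7

Using Extended Euclidean Algorithm:
gcd(8, 11) = 1
Bezout coefficients: 8 × -4 + 11 × 3 = 1
So 8 × -4 ≡ 1 (mod 11)
The inverse is -4 mod 11 = 7
Verification: 8 × 7 = 56 = 5 × 11 + 1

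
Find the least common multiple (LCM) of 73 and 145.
10585

First find GCD(73, 145) using the Euclidean algorithm:
73 = 0 × 145 + 73
145 = 1 × 73 + 72
73 = 1 × 72 + 1
72 = 72 × 1 + 0
GCD(73, 145) = 1

LCM formula: LCM(a, b) = (a × b) / GCD(a, b)
LCM(73, 145) = (73 × 145) / 1
LCM(73, 145) = 10585 / 1
LCM(73, 145) = 10585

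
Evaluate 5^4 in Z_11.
4 = 4 (binary 100). Repeated squaring mod 11: 5^1 ≡ 5; 5^2 ≡ 5² = 25 ≡ 3; 5^4 ≡ 3² = 9 ≡ 9. So 5^4 ≡ 9 (mod 11).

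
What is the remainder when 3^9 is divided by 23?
9 = 8 + 1 (binary 1001). Repeated squaring mod 23: 3^1 ≡ 3; 3^2 ≡ 3² = 9 ≡ 9; 3^4 ≡ 9² = 81 ≡ 12; 3^8 ≡ 12² = 144 ≡ 6. Multiply: 3^9 = 3^8 × 3^1 ≡ 6 × 3 (mod 23): 6 × 3 = 18 ≡ 18. So 3^9 ≡ 18 (mod 23).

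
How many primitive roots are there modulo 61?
16

The number of primitive roots modulo p is φ(p-1) = φ(60)
φ(60) = 16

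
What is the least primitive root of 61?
2

A primitive root g modulo p has order p-1 = 60
Prime divisors of 60: [2, 3, 5]
g is a primitive root iff g^(60/q) ≢ 1 (mod 61) for each prime divisor q
Testing small values:
  g = 2: 2^30 ≡ 60, 2^20 ≡ 47, 2^12 ≡ 9 (mod 61) → none is 1, primitive root!
The smallest primitive root is 2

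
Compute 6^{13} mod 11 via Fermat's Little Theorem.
7

By Fermat's Little Theorem, a^(p-1) ≡ 1 (mod p) for prime p and gcd(a, p) = 1
Here p = 11, so 6^10 ≡ 1 (mod 11)
We can reduce the exponent: 13 mod 10 = 3
So 6^13 ≡ 6^3 (mod 11)
Computing: 6^3 mod 11 = 7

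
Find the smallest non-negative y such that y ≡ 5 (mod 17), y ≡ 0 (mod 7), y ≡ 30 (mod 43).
4459

Using the Chinese Remainder Theorem:
M = product of moduli = 5117
For equation 1: M_1 = 301, 301 ≡ 12 (mod 17), inverse of 301 mod 17 is 10 (check: 12 × 10 = 120 ≡ 1 (mod 17))
For equation 2: M_2 = 731, 731 ≡ 3 (mod 7), inverse of 731 mod 7 is 5 (check: 3 × 5 = 15 ≡ 1 (mod 7))
For equation 3: M_3 = 119, 119 ≡ 33 (mod 43), inverse of 119 mod 43 is 30 (check: 33 × 30 = 990 ≡ 1 (mod 43))
Combine: y ≡ Σ r_i×M_i×(M_i⁻¹ mod m_i) = 5×301×10 + 0×731×5 + 30×119×30 = 15050 + 0 + 107100 = 122150
122150 mod 5117 = 4459
y ≡ 4459 (mod 5117)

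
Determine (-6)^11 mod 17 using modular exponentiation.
Using repeated squaring. (-6) ≡ 11 (mod 17). 11 = 8 + 2 + 1 (binary 1011). Repeated squaring mod 17: 11^1 ≡ 11; 11^2 ≡ 11² = 121 ≡ 2; 11^4 ≡ 2² = 4 ≡ 4; 11^8 ≡ 4² = 16 ≡ 16. Multiply: (-6)^11 ≡ 11^8 × 11^2 × 11^1 ≡ 16 × 2 × 11 (mod 17): 16 × 2 = 32 ≡ 15; 15 × 11 = 165 ≡ 12. So (-6)^11 ≡ 12 (mod 17).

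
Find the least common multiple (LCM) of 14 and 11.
154

First find GCD(14, 11) using the Euclidean algorithm:
14 = 1 × 11 + 3
11 = 3 × 3 + 2
3 = 1 × 2 + 1
2 = 2 × 1 + 0
GCD(14, 11) = 1

LCM formula: LCM(a, b) = (a × b) / GCD(a, b)
LCM(14, 11) = (14 × 11) / 1
LCM(14, 11) = 154 / 1
LCM(14, 11) = 154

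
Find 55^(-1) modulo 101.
90

Using Extended Euclidean Algorithm:
gcd(55, 101) = 1
Bezout coefficients: 55 × -11 + 101 × 6 = 1
So 55 × -11 ≡ 1 (mod 101)
The inverse is -11 mod 101 = 90
Verification: 55 × 90 = 4950 = 49 × 101 + 1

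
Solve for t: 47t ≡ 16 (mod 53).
15

Since gcd(47, 53) = 1 divides 16, a solution exists.
Multiply both sides by the inverse of 47 mod 53:
  47^(-1) mod 53 = 44
  x ≡ 44 × 16 ≡ 704 ≡ 15 (mod 53)
Verification: 47 × 15 = 705 = 13 × 53 + 16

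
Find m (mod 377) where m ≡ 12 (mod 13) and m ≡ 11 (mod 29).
M = 13 × 29 = 377. M₁ = 29, y₁ ≡ 9 (mod 13). M₂ = 13, y₂ ≡ 9 (mod 29). m = 12×29×9 + 11×13×9 ≡ 272 (mod 377)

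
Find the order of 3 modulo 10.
Powers of 3 mod 10: 3^1≡3, 3^2≡9, 3^3≡7, 3^4≡1. Order = 4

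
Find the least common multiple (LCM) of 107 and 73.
7811

First find GCD(107, 73) using the Euclidean algorithm:
107 = 1 × 73 + 34
73 = 2 × 34 + 5
34 = 6 × 5 + 4
5 = 1 × 4 + 1
4 = 4 × 1 + 0
GCD(107, 73) = 1

LCM formula: LCM(a, b) = (a × b) / GCD(a, b)
LCM(107, 73) = (107 × 73) / 1
LCM(107, 73) = 7811 / 1
LCM(107, 73) = 7811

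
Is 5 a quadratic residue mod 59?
By Euler's criterion: 5^{29} ≡ 1 (mod 59). Since this equals 1, 5 is a QR.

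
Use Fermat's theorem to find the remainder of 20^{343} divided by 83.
22

By Fermat's Little Theorem, a^(p-1) ≡ 1 (mod p) for prime p and gcd(a, p) = 1
Here p = 83, so 20^82 ≡ 1 (mod 83)
We can reduce the exponent: 343 mod 82 = 15
So 20^343 ≡ 20^15 (mod 83)
Computing: 20^15 mod 83 = 22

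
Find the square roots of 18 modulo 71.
The square roots of 18 mod 71 are 36 and 35. Verify: 36² = 1296 ≡ 18 (mod 71)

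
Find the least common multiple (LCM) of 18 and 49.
882

First find GCD(18, 49) using the Euclidean algorithm:
18 = 0 × 49 + 18
49 = 2 × 18 + 13
18 = 1 × 13 + 5
13 = 2 × 5 + 3
5 = 1 × 3 + 2
3 = 1 × 2 + 1
2 = 2 × 1 + 0
GCD(18, 49) = 1

LCM formula: LCM(a, b) = (a × b) / GCD(a, b)
LCM(18, 49) = (18 × 49) / 1
LCM(18, 49) = 882 / 1
LCM(18, 49) = 882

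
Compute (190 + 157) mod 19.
5

(190 + 157) = 347
347 mod 19 = 5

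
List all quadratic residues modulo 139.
QRs mod 139: {1, 4, 5, 6, 7, 9, 11, 13, 16, 20, 24, 25, 28, 29, 30, 31, 34, 35, 36, 37, 38, 41, 42, 44, 45, 46, 47, 49, 51, 52, 54, 55, 57, 63, 64, 65, 66, 67, 69, 71, 77, 78, 79, 80, 81, 83, 86, 89, 91, 96, 99, 100, 106, 107, 112, 113, 116, 117, 118, 120, 121, 122, 124, 125, 127, 129, 131, 136, 137}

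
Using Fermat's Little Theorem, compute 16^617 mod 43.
By Fermat: 16^{42} ≡ 1 (mod 43). 617 ≡ 29 (mod 42). So 16^{617} ≡ 16^{29} ≡ 16 (mod 43)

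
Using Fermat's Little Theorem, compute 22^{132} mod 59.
21

By Fermat's Little Theorem, a^(p-1) ≡ 1 (mod p) for prime p and gcd(a, p) = 1
Here p = 59, so 22^58 ≡ 1 (mod 59)
We can reduce the exponent: 132 mod 58 = 16
So 22^132 ≡ 22^16 (mod 59)
Computing: 22^16 mod 59 = 21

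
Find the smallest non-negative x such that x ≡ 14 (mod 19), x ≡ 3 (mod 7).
52

Using the Chinese Remainder Theorem:
M = product of moduli = 133
For equation 1: M_1 = 7, 7 ≡ 7 (mod 19), inverse of 7 mod 19 is 11 (check: 7 × 11 = 77 ≡ 1 (mod 19))
For equation 2: M_2 = 19, 19 ≡ 5 (mod 7), inverse of 19 mod 7 is 3 (check: 5 × 3 = 15 ≡ 1 (mod 7))
Combine: x ≡ Σ r_i×M_i×(M_i⁻¹ mod m_i) = 14×7×11 + 3×19×3 = 1078 + 171 = 1249
1249 mod 133 = 52
x ≡ 52 (mod 133)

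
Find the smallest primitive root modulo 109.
6

A primitive root g modulo p has order p-1 = 108
Prime divisors of 108: [2, 3]
g is a primitive root iff g^(108/q) ≢ 1 (mod 109) for each prime divisor q
Testing small values:
  g = 2: 2^54 ≡ 108, 2^36 ≡ 1 (mod 109) → 2^36 ≡ 1, not primitive root
  g = 3: 3^54 ≡ 1, 3^36 ≡ 63 (mod 109) → 3^54 ≡ 1, not primitive root
  g = 4: 4^54 ≡ 1, 4^36 ≡ 1 (mod 109) → 4^54 ≡ 1, not primitive root
  g = 5: 5^54 ≡ 1, 5^36 ≡ 63 (mod 109) → 5^54 ≡ 1, not primitive root
  g = 6: 6^54 ≡ 108, 6^36 ≡ 63 (mod 109) → none is 1, primitive root!
The smallest primitive root is 6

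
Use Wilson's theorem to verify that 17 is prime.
(16)! mod 17 = 16. Since this equals -1 (mod 17), Wilson confirms 17 is prime.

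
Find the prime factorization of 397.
397

Divide by primes starting from smallest:
397 ÷ 397 = 1

397 = 397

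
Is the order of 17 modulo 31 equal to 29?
No, the actual order is 30, not 29.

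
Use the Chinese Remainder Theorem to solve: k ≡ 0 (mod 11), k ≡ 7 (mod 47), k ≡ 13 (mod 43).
15235

Using the Chinese Remainder Theorem:
M = product of moduli = 22231
For equation 1: M_1 = 2021, 2021 ≡ 8 (mod 11), inverse of 2021 mod 11 is 7 (check: 8 × 7 = 56 ≡ 1 (mod 11))
For equation 2: M_2 = 473, 473 ≡ 3 (mod 47), inverse of 473 mod 47 is 16 (check: 3 × 16 = 48 ≡ 1 (mod 47))
For equation 3: M_3 = 517, 517 ≡ 1 (mod 43), inverse of 517 mod 43 is 1 (check: 1 × 1 = 1 ≡ 1 (mod 43))
Combine: k ≡ Σ r_i×M_i×(M_i⁻¹ mod m_i) = 0×2021×7 + 7×473×16 + 13×517×1 = 0 + 52976 + 6721 = 59697
59697 mod 22231 = 15235
k ≡ 15235 (mod 22231)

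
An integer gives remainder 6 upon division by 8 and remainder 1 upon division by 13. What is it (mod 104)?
M = 8 × 13 = 104. M₁ = 13, y₁ ≡ 5 (mod 8). M₂ = 8, y₂ ≡ 5 (mod 13). r = 6×13×5 + 1×8×5 ≡ 14 (mod 104). The smallest positive such number is 14.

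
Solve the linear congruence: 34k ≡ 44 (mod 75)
41

Since gcd(34, 75) = 1 divides 44, a solution exists.
Multiply both sides by the inverse of 34 mod 75:
  34^(-1) mod 75 = 64
  x ≡ 64 × 44 ≡ 2816 ≡ 41 (mod 75)
Verification: 34 × 41 = 1394 = 18 × 75 + 44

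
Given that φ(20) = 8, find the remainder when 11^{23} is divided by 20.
By Euler: 11^{8} ≡ 1 (mod 20) since gcd(11, 20) = 1. 23 = 2×8 + 7. So 11^{23} ≡ 11^{7} ≡ 11 (mod 20)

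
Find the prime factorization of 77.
7 × 11

Divide by primes starting from smallest:
77 ÷ 7 = 11
11 ÷ 11 = 1

77 = 7 × 11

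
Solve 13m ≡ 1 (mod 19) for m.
13^(-1) ≡ 3 (mod 19). Verification: 13 × 3 = 39 ≡ 1 (mod 19)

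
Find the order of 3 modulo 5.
Powers of 3 mod 5: 3^1≡3, 3^2≡4, 3^3≡2, 3^4≡1. Order = 4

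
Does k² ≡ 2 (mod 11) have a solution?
By Euler's criterion: 2^{5} ≡ 10 (mod 11). Since this equals -1 (≡ 10), 2 is not a QR.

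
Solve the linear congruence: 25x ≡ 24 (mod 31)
27

Since gcd(25, 31) = 1 divides 24, a solution exists.
Multiply both sides by the inverse of 25 mod 31:
  25^(-1) mod 31 = 5
  x ≡ 5 × 24 ≡ 120 ≡ 27 (mod 31)
Verification: 25 × 27 = 675 = 21 × 31 + 24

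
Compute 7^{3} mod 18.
1

Using successive squaring:
Binary expansion of 3: 11
Powers of 7 mod 18 (each is the square of the previous):
  7^1 ≡ 7 (mod 18)
  7^2 ≡ 7² = 49 ≡ 13 (mod 18)
3 = 2 + 1, so 7^3 = 7^2 × 7^1 ≡ 13 × 7 (mod 18)
Multiplying step by step:
  13 × 7 = 91 ≡ 1 (mod 18)
Result: 7^3 ≡ 1 (mod 18)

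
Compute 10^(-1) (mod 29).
10^(-1) ≡ 3 (mod 29). Verification: 10 × 3 = 30 ≡ 1 (mod 29)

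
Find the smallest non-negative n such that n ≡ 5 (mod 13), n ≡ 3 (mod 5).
18

Using the Chinese Remainder Theorem:
M = product of moduli = 65
For equation 1: M_1 = 5, 5 ≡ 5 (mod 13), inverse of 5 mod 13 is 8 (check: 5 × 8 = 40 ≡ 1 (mod 13))
For equation 2: M_2 = 13, 13 ≡ 3 (mod 5), inverse of 13 mod 5 is 2 (check: 3 × 2 = 6 ≡ 1 (mod 5))
Combine: n ≡ Σ r_i×M_i×(M_i⁻¹ mod m_i) = 5×5×8 + 3×13×2 = 200 + 78 = 278
278 mod 65 = 18
n ≡ 18 (mod 65)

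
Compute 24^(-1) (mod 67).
14

Using Extended Euclidean Algorithm:
gcd(24, 67) = 1
Bezout coefficients: 24 × 14 + 67 × -5 = 1
So 24 × 14 ≡ 1 (mod 67)
The inverse is 14 mod 67 = 14
Verification: 24 × 14 = 336 = 5 × 67 + 1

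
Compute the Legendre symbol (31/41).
(31/41) = 31^{20} mod 41 = 1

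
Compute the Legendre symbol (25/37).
(25/37) = 25^{18} mod 37 = 1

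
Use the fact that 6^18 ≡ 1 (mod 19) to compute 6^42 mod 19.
By Fermat: 6^{18} ≡ 1 (mod 19). 42 = 2×18 + 6. So 6^{42} ≡ 6^{6} ≡ 11 (mod 19)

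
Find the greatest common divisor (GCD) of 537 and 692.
1

Using the Euclidean algorithm:
537 = 0 × 692 + 537
692 = 1 × 537 + 155
537 = 3 × 155 + 72
155 = 2 × 72 + 11
72 = 6 × 11 + 6
11 = 1 × 6 + 5
6 = 1 × 5 + 1
5 = 5 × 1 + 0

GCD(537, 692) = 1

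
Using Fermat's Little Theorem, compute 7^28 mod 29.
By Fermat's Little Theorem, 7^{28} ≡ 1 (mod 29) since 29 is prime and gcd(7, 29) = 1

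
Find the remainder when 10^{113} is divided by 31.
By Fermat: 10^{30} ≡ 1 (mod 31). 113 = 3×30 + 23. So 10^{113} ≡ 10^{23} ≡ 14 (mod 31)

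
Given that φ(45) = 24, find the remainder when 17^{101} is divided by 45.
By Euler: 17^{24} ≡ 1 (mod 45) since gcd(17, 45) = 1. 101 = 4×24 + 5. So 17^{101} ≡ 17^{5} ≡ 17 (mod 45)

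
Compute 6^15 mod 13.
Using Fermat: 6^{12} ≡ 1 (mod 13). 15 ≡ 3 (mod 12). So 6^{15} ≡ 6^{3} ≡ 8 (mod 13)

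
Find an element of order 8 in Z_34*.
9 has order 8 mod 34 since 9^{8} ≡ 1 (mod 34) and no smaller power works.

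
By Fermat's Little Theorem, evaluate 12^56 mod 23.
By Fermat: 12^{22} ≡ 1 (mod 23). 56 = 2×22 + 12. So 12^{56} ≡ 12^{12} ≡ 12 (mod 23)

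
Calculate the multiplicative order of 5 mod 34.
Powers of 5 mod 34: 5^1≡5, 5^2≡25, 5^3≡23, 5^4≡13, 5^5≡31, 5^6≡19, 5^7≡27, 5^8≡33, 5^9≡29, 5^10≡9, 5^11≡11, 5^12≡21, 5^13≡3, 5^14≡15, 5^15≡7, 5^16≡1. Order = 16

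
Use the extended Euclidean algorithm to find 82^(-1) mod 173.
Extended GCD: 82(19) + 173(-9) = 1. So 82^(-1) ≡ 19 ≡ 19 (mod 173). Verify: 82 × 19 = 1558 ≡ 1 (mod 173)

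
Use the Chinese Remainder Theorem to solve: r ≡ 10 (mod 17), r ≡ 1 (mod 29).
M = 17 × 29 = 493. M₁ = 29, y₁ ≡ 10 (mod 17). M₂ = 17, y₂ ≡ 12 (mod 29). r = 10×29×10 + 1×17×12 ≡ 146 (mod 493)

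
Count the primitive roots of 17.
8

The number of primitive roots modulo p is φ(p-1) = φ(16)
φ(16) = 8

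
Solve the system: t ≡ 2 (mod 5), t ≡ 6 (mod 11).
M = 5 × 11 = 55. M₁ = 11, y₁ ≡ 1 (mod 5). M₂ = 5, y₂ ≡ 9 (mod 11). t = 2×11×1 + 6×5×9 ≡ 17 (mod 55)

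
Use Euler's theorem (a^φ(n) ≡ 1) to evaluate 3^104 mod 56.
By Euler: 3^{24} ≡ 1 (mod 56) since gcd(3, 56) = 1. 104 = 4×24 + 8. So 3^{104} ≡ 3^{8} ≡ 9 (mod 56)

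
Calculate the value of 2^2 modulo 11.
2 = 2 (binary 10). Repeated squaring mod 11: 2^1 ≡ 2; 2^2 ≡ 2² = 4 ≡ 4. So 2^2 ≡ 4 (mod 11).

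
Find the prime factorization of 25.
5^2

Divide by primes starting from smallest:
25 ÷ 5 = 5
5 ÷ 5 = 1

25 = 5^2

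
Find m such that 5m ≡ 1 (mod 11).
5^(-1) ≡ 9 (mod 11). Verification: 5 × 9 = 45 ≡ 1 (mod 11)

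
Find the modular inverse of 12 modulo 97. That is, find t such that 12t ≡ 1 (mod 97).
89

Using Extended Euclidean Algorithm:
gcd(12, 97) = 1
Bezout coefficients: 12 × -8 + 97 × 1 = 1
So 12 × -8 ≡ 1 (mod 97)
The inverse is -8 mod 97 = 89
Verification: 12 × 89 = 1068 = 11 × 97 + 1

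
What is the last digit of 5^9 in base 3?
5 ≡ 2 (mod 3). 9 = 8 + 1 (binary 1001). Repeated squaring mod 3: 2^1 ≡ 2; 2^2 ≡ 2² = 4 ≡ 1; 2^4 ≡ 1² = 1 ≡ 1; 2^8 ≡ 1² = 1 ≡ 1. Multiply: 5^9 ≡ 2^8 × 2^1 ≡ 1 × 2 (mod 3): 1 × 2 = 2 ≡ 2. So 5^9 ≡ 2 (mod 3).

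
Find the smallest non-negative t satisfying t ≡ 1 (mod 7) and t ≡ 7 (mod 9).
M = 7 × 9 = 63. M₁ = 9, y₁ ≡ 4 (mod 7). M₂ = 7, y₂ ≡ 4 (mod 9). t = 1×9×4 + 7×7×4 ≡ 43 (mod 63)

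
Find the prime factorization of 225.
3^2 × 5^2

Divide by primes starting from smallest:
225 ÷ 3 = 75
75 ÷ 3 = 25
25 ÷ 5 = 5
5 ÷ 5 = 1

225 = 3^2 × 5^2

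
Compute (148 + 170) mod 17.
12

(148 + 170) = 318
318 mod 17 = 12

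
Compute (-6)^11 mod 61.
Using repeated squaring. (-6) ≡ 55 (mod 61). 11 = 8 + 2 + 1 (binary 1011). Repeated squaring mod 61: 55^1 ≡ 55; 55^2 ≡ 55² = 3025 ≡ 36; 55^4 ≡ 36² = 1296 ≡ 15; 55^8 ≡ 15² = 225 ≡ 42. Multiply: (-6)^11 ≡ 55^8 × 55^2 × 55^1 ≡ 42 × 36 × 55 (mod 61): 42 × 36 = 1512 ≡ 48; 48 × 55 = 2640 ≡ 17. So (-6)^11 ≡ 17 (mod 61).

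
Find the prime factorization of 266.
2 × 7 × 19

Divide by primes starting from smallest:
266 ÷ 2 = 133
133 ÷ 7 = 19
19 ÷ 19 = 1

266 = 2 × 7 × 19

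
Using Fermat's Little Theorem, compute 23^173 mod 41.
By Fermat: 23^{40} ≡ 1 (mod 41). 173 = 4×40 + 13. So 23^{173} ≡ 23^{13} ≡ 31 (mod 41)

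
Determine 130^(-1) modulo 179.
130^(-1) ≡ 84 (mod 179). Verification: 130 × 84 = 10920 ≡ 1 (mod 179)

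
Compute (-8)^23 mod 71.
Using repeated squaring. (-8) ≡ 63 (mod 71). 23 = 16 + 4 + 2 + 1 (binary 10111). Repeated squaring mod 71: 63^1 ≡ 63; 63^2 ≡ 63² = 3969 ≡ 64; 63^4 ≡ 64² = 4096 ≡ 49; 63^8 ≡ 49² = 2401 ≡ 58; 63^16 ≡ 58² = 3364 ≡ 27. Multiply: (-8)^23 ≡ 63^16 × 63^4 × 63^2 × 63^1 ≡ 27 × 49 × 64 × 63 (mod 71): 27 × 49 = 1323 ≡ 45; 45 × 64 = 2880 ≡ 40; 40 × 63 = 2520 ≡ 35. So (-8)^23 ≡ 35 (mod 71).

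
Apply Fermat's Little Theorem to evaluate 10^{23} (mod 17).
5

By Fermat's Little Theorem, a^(p-1) ≡ 1 (mod p) for prime p and gcd(a, p) = 1
Here p = 17, so 10^16 ≡ 1 (mod 17)
We can reduce the exponent: 23 mod 16 = 7
So 10^23 ≡ 10^7 (mod 17)
Computing: 10^7 mod 17 = 5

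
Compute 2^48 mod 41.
Using Fermat: 2^{40} ≡ 1 (mod 41). 48 ≡ 8 (mod 40). So 2^{48} ≡ 2^{8} ≡ 10 (mod 41)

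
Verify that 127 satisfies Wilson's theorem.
(126)! mod 127 = 126. Since this equals -1 (mod 127), Wilson confirms 127 is prime.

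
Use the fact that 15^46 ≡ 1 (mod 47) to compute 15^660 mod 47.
By Fermat: 15^{46} ≡ 1 (mod 47). 660 ≡ 16 (mod 46). So 15^{660} ≡ 15^{16} ≡ 27 (mod 47)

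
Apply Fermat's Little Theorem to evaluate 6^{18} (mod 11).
4

By Fermat's Little Theorem, a^(p-1) ≡ 1 (mod p) for prime p and gcd(a, p) = 1
Here p = 11, so 6^10 ≡ 1 (mod 11)
We can reduce the exponent: 18 mod 10 = 8
So 6^18 ≡ 6^8 (mod 11)
Computing: 6^8 mod 11 = 4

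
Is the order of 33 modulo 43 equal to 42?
Yes, ord_43(33) = 42.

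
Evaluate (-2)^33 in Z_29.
Using Fermat: (-2)^{28} ≡ 1 (mod 29). 33 ≡ 5 (mod 28). So (-2)^{33} ≡ (-2)^{5} ≡ 26 (mod 29)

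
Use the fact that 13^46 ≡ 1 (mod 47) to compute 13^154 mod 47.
By Fermat: 13^{46} ≡ 1 (mod 47). 154 = 3×46 + 16. So 13^{154} ≡ 13^{16} ≡ 6 (mod 47)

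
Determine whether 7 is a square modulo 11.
By Euler's criterion: 7^{5} ≡ 10 (mod 11). Since this equals -1 (≡ 10), 7 is not a QR.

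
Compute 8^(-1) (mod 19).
8^(-1) ≡ 12 (mod 19). Verification: 8 × 12 = 96 ≡ 1 (mod 19)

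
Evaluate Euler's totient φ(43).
42

Prime factorization: 43 = 43
Using the formula φ(n) = n × Π(1 - 1/p) for each prime factor p:
φ(43) = 43 × (1 - 1/43)
φ(43) = 42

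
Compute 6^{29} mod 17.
10

Using successive squaring:
Binary expansion of 29: 11101
Powers of 6 mod 17 (each is the square of the previous):
  6^1 ≡ 6 (mod 17)
  6^2 ≡ 6² = 36 ≡ 2 (mod 17)
  6^4 ≡ 2² = 4 ≡ 4 (mod 17)
  6^8 ≡ 4² = 16 ≡ 16 (mod 17)
  6^16 ≡ 16² = 256 ≡ 1 (mod 17)
29 = 16 + 8 + 4 + 1, so 6^29 = 6^16 × 6^8 × 6^4 × 6^1 ≡ 1 × 16 × 4 × 6 (mod 17)
Multiplying step by step:
  1 × 16 = 16 ≡ 16 (mod 17)
  16 × 4 = 64 ≡ 13 (mod 17)
  13 × 6 = 78 ≡ 10 (mod 17)
Result: 6^29 ≡ 10 (mod 17)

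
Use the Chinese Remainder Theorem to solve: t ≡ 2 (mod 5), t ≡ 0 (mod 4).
M = 5 × 4 = 20. M₁ = 4, y₁ ≡ 4 (mod 5). M₂ = 5, y₂ ≡ 1 (mod 4). t = 2×4×4 + 0×5×1 ≡ 12 (mod 20)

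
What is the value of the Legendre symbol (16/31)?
(16/31) = 16^{15} mod 31 = 1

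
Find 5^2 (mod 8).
2 = 2 (binary 10). Repeated squaring mod 8: 5^1 ≡ 5; 5^2 ≡ 5² = 25 ≡ 1. So 5^2 ≡ 1 (mod 8).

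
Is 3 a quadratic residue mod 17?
By Euler's criterion: 3^{8} ≡ 16 (mod 17). Since this equals -1 (≡ 16), 3 is not a QR.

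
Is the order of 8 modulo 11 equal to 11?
No, the actual order is 10, not 11.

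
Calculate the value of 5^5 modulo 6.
5 = 4 + 1 (binary 101). Repeated squaring mod 6: 5^1 ≡ 5; 5^2 ≡ 5² = 25 ≡ 1; 5^4 ≡ 1² = 1 ≡ 1. Multiply: 5^5 = 5^4 × 5^1 ≡ 1 × 5 (mod 6): 1 × 5 = 5 ≡ 5. So 5^5 ≡ 5 (mod 6).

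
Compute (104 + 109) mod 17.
9

(104 + 109) = 213
213 mod 17 = 9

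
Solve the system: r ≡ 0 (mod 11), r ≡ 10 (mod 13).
M = 11 × 13 = 143. M₁ = 13, y₁ ≡ 6 (mod 11). M₂ = 11, y₂ ≡ 6 (mod 13). r = 0×13×6 + 10×11×6 ≡ 88 (mod 143)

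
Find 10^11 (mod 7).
Using Fermat: 10^{6} ≡ 1 (mod 7). 11 ≡ 5 (mod 6). So 10^{11} ≡ 10^{5} ≡ 5 (mod 7)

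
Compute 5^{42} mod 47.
37

Using successive squaring:
Binary expansion of 42: 101010
Powers of 5 mod 47 (each is the square of the previous):
  5^1 ≡ 5 (mod 47)
  5^2 ≡ 5² = 25 ≡ 25 (mod 47)
  5^4 ≡ 25² = 625 ≡ 14 (mod 47)
  5^8 ≡ 14² = 196 ≡ 8 (mod 47)
  5^16 ≡ 8² = 64 ≡ 17 (mod 47)
  5^32 ≡ 17² = 289 ≡ 7 (mod 47)
42 = 32 + 8 + 2, so 5^42 = 5^32 × 5^8 × 5^2 ≡ 7 × 8 × 25 (mod 47)
Multiplying step by step:
  7 × 8 = 56 ≡ 9 (mod 47)
  9 × 25 = 225 ≡ 37 (mod 47)
Result: 5^42 ≡ 37 (mod 47)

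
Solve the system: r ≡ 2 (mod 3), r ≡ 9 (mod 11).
M = 3 × 11 = 33. M₁ = 11, y₁ ≡ 2 (mod 3). M₂ = 3, y₂ ≡ 4 (mod 11). r = 2×11×2 + 9×3×4 ≡ 20 (mod 33)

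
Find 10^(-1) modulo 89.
9

Using Extended Euclidean Algorithm:
gcd(10, 89) = 1
Bezout coefficients: 10 × 9 + 89 × -1 = 1
So 10 × 9 ≡ 1 (mod 89)
The inverse is 9 mod 89 = 9
Verification: 10 × 9 = 90 = 1 × 89 + 1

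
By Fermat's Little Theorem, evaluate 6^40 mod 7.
By Fermat: 6^{6} ≡ 1 (mod 7). 40 = 6×6 + 4. So 6^{40} ≡ 6^{4} ≡ 1 (mod 7)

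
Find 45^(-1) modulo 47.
23

Using Extended Euclidean Algorithm:
gcd(45, 47) = 1
Bezout coefficients: 45 × 23 + 47 × -22 = 1
So 45 × 23 ≡ 1 (mod 47)
The inverse is 23 mod 47 = 23
Verification: 45 × 23 = 1035 = 22 × 47 + 1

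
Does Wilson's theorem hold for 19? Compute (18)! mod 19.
(18)! mod 19 = 18. Since this equals -1 (mod 19), Wilson confirms 19 is prime.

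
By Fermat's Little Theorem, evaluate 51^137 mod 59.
By Fermat: 51^{58} ≡ 1 (mod 59). 137 = 2×58 + 21. So 51^{137} ≡ 51^{21} ≡ 27 (mod 59)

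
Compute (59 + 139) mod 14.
2

(59 + 139) = 198
198 mod 14 = 2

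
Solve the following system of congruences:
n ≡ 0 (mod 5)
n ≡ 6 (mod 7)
20

Using the Chinese Remainder Theorem:
M = product of moduli = 35
For equation 1: M_1 = 7, 7 ≡ 2 (mod 5), inverse of 7 mod 5 is 3 (check: 2 × 3 = 6 ≡ 1 (mod 5))
For equation 2: M_2 = 5, 5 ≡ 5 (mod 7), inverse of 5 mod 7 is 3 (check: 5 × 3 = 15 ≡ 1 (mod 7))
Combine: n ≡ Σ r_i×M_i×(M_i⁻¹ mod m_i) = 0×7×3 + 6×5×3 = 0 + 90 = 90
90 mod 35 = 20
n ≡ 20 (mod 35)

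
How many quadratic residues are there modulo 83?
For prime 83, there are (p-1)/2 = (83-1)/2 = 41 quadratic residues (excluding 0).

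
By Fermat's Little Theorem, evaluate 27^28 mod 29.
By Fermat's Little Theorem, 27^{28} ≡ 1 (mod 29) since 29 is prime and gcd(27, 29) = 1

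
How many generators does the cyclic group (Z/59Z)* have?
28

The number of primitive roots modulo p is φ(p-1) = φ(58)
φ(58) = 28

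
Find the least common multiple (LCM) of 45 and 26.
1170

First find GCD(45, 26) using the Euclidean algorithm:
45 = 1 × 26 + 19
26 = 1 × 19 + 7
19 = 2 × 7 + 5
7 = 1 × 5 + 2
5 = 2 × 2 + 1
2 = 2 × 1 + 0
GCD(45, 26) = 1

LCM formula: LCM(a, b) = (a × b) / GCD(a, b)
LCM(45, 26) = (45 × 26) / 1
LCM(45, 26) = 1170 / 1
LCM(45, 26) = 1170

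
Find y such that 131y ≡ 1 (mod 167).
131^(-1) ≡ 51 (mod 167). Verification: 131 × 51 = 6681 ≡ 1 (mod 167)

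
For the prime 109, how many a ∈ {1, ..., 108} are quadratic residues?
For prime 109, there are (p-1)/2 = (109-1)/2 = 54 quadratic residues (excluding 0).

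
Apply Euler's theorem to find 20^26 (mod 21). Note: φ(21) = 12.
By Euler: 20^{12} ≡ 1 (mod 21) since gcd(20, 21) = 1. 26 = 2×12 + 2. So 20^{26} ≡ 20^{2} ≡ 1 (mod 21)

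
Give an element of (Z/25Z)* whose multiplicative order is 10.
4 has order 10 mod 25 since 4^{10} ≡ 1 (mod 25) and no smaller power works.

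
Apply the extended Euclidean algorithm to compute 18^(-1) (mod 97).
Extended GCD: 18(27) + 97(-5) = 1. So 18^(-1) ≡ 27 ≡ 27 (mod 97). Verify: 18 × 27 = 486 ≡ 1 (mod 97)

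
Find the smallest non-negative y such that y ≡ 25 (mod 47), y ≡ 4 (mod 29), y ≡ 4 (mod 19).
1106

Using the Chinese Remainder Theorem:
M = product of moduli = 25897
For equation 1: M_1 = 551, 551 ≡ 34 (mod 47), inverse of 551 mod 47 is 18 (check: 34 × 18 = 612 ≡ 1 (mod 47))
For equation 2: M_2 = 893, 893 ≡ 23 (mod 29), inverse of 893 mod 29 is 24 (check: 23 × 24 = 552 ≡ 1 (mod 29))
For equation 3: M_3 = 1363, 1363 ≡ 14 (mod 19), inverse of 1363 mod 19 is 15 (check: 14 × 15 = 210 ≡ 1 (mod 19))
Combine: y ≡ Σ r_i×M_i×(M_i⁻¹ mod m_i) = 25×551×18 + 4×893×24 + 4×1363×15 = 247950 + 85728 + 81780 = 415458
415458 mod 25897 = 1106
y ≡ 1106 (mod 25897)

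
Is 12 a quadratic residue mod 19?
By Euler's criterion: 12^{9} ≡ 18 (mod 19). Since this equals -1 (≡ 18), 12 is not a QR.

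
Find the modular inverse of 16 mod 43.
16^(-1) ≡ 35 (mod 43). Verification: 16 × 35 = 560 ≡ 1 (mod 43)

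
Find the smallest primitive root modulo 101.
2

A primitive root g modulo p has order p-1 = 100
Prime divisors of 100: [2, 5]
g is a primitive root iff g^(100/q) ≢ 1 (mod 101) for each prime divisor q
Testing small values:
  g = 2: 2^50 ≡ 100, 2^20 ≡ 95 (mod 101) → none is 1, primitive root!
The smallest primitive root is 2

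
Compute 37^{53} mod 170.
107

Using successive squaring:
Binary expansion of 53: 110101
Powers of 37 mod 170 (each is the square of the previous):
  37^1 ≡ 37 (mod 170)
  37^2 ≡ 37² = 1369 ≡ 9 (mod 170)
  37^4 ≡ 9² = 81 ≡ 81 (mod 170)
  37^8 ≡ 81² = 6561 ≡ 101 (mod 170)
  37^16 ≡ 101² = 10201 ≡ 1 (mod 170)
  37^32 ≡ 1² = 1 ≡ 1 (mod 170)
53 = 32 + 16 + 4 + 1, so 37^53 = 37^32 × 37^16 × 37^4 × 37^1 ≡ 1 × 1 × 81 × 37 (mod 170)
Multiplying step by step:
  1 × 1 = 1 ≡ 1 (mod 170)
  1 × 81 = 81 ≡ 81 (mod 170)
  81 × 37 = 2997 ≡ 107 (mod 170)
Result: 37^53 ≡ 107 (mod 170)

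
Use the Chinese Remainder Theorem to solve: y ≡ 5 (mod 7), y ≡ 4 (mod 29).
33

Using the Chinese Remainder Theorem:
M = product of moduli = 203
For equation 1: M_1 = 29, 29 ≡ 1 (mod 7), inverse of 29 mod 7 is 1 (check: 1 × 1 = 1 ≡ 1 (mod 7))
For equation 2: M_2 = 7, 7 ≡ 7 (mod 29), inverse of 7 mod 29 is 25 (check: 7 × 25 = 175 ≡ 1 (mod 29))
Combine: y ≡ Σ r_i×M_i×(M_i⁻¹ mod m_i) = 5×29×1 + 4×7×25 = 145 + 700 = 845
845 mod 203 = 33
y ≡ 33 (mod 203)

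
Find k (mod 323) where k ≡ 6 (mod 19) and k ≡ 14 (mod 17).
M = 19 × 17 = 323. M₁ = 17, y₁ ≡ 9 (mod 19). M₂ = 19, y₂ ≡ 9 (mod 17). k = 6×17×9 + 14×19×9 ≡ 82 (mod 323)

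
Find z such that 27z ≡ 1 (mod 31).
27^(-1) ≡ 23 (mod 31). Verification: 27 × 23 = 621 ≡ 1 (mod 31)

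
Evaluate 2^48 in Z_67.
Using repeated squaring. 48 = 32 + 16 (binary 110000). Repeated squaring mod 67: 2^1 ≡ 2; 2^2 ≡ 2² = 4 ≡ 4; 2^4 ≡ 4² = 16 ≡ 16; 2^8 ≡ 16² = 256 ≡ 55; 2^16 ≡ 55² = 3025 ≡ 10; 2^32 ≡ 10² = 100 ≡ 33. Multiply: 2^48 = 2^32 × 2^16 ≡ 33 × 10 (mod 67): 33 × 10 = 330 ≡ 62. So 2^48 ≡ 62 (mod 67).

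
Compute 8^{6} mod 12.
4

Using successive squaring:
Binary expansion of 6: 110
Powers of 8 mod 12 (each is the square of the previous):
  8^1 ≡ 8 (mod 12)
  8^2 ≡ 8² = 64 ≡ 4 (mod 12)
  8^4 ≡ 4² = 16 ≡ 4 (mod 12)
6 = 4 + 2, so 8^6 = 8^4 × 8^2 ≡ 4 × 4 (mod 12)
Multiplying step by step:
  4 × 4 = 16 ≡ 4 (mod 12)
Result: 8^6 ≡ 4 (mod 12)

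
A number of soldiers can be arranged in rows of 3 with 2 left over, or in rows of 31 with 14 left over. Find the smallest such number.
M = 3 × 31 = 93. M₁ = 31, y₁ ≡ 1 (mod 3). M₂ = 3, y₂ ≡ 21 (mod 31). z = 2×31×1 + 14×3×21 ≡ 14 (mod 93). The smallest positive such number is 14.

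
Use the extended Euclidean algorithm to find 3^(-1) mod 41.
Extended GCD: 3(14) + 41(-1) = 1. So 3^(-1) ≡ 14 ≡ 14 (mod 41). Verify: 3 × 14 = 42 ≡ 1 (mod 41)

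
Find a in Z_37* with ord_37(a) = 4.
6 has order 4 mod 37 since 6^{4} ≡ 1 (mod 37) and no smaller power works.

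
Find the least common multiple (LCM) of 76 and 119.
9044

First find GCD(76, 119) using the Euclidean algorithm:
76 = 0 × 119 + 76
119 = 1 × 76 + 43
76 = 1 × 43 + 33
43 = 1 × 33 + 10
33 = 3 × 10 + 3
10 = 3 × 3 + 1
3 = 3 × 1 + 0
GCD(76, 119) = 1

LCM formula: LCM(a, b) = (a × b) / GCD(a, b)
LCM(76, 119) = (76 × 119) / 1
LCM(76, 119) = 9044 / 1
LCM(76, 119) = 9044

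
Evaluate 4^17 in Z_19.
Using repeated squaring. 17 = 16 + 1 (binary 10001). Repeated squaring mod 19: 4^1 ≡ 4; 4^2 ≡ 4² = 16 ≡ 16; 4^4 ≡ 16² = 256 ≡ 9; 4^8 ≡ 9² = 81 ≡ 5; 4^16 ≡ 5² = 25 ≡ 6. Multiply: 4^17 = 4^16 × 4^1 ≡ 6 × 4 (mod 19): 6 × 4 = 24 ≡ 5. So 4^17 ≡ 5 (mod 19).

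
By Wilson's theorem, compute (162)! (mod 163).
By Wilson's theorem, (162)! ≡ -1 ≡ 162 (mod 163)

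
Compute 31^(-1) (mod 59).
31^(-1) ≡ 40 (mod 59). Verification: 31 × 40 = 1240 ≡ 1 (mod 59)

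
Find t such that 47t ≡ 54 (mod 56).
50

Since gcd(47, 56) = 1 divides 54, a solution exists.
Multiply both sides by the inverse of 47 mod 56:
  47^(-1) mod 56 = 31
  x ≡ 31 × 54 ≡ 1674 ≡ 50 (mod 56)
Verification: 47 × 50 = 2350 = 41 × 56 + 54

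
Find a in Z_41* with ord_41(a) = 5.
10 has order 5 mod 41 since 10^{5} ≡ 1 (mod 41) and no smaller power works.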